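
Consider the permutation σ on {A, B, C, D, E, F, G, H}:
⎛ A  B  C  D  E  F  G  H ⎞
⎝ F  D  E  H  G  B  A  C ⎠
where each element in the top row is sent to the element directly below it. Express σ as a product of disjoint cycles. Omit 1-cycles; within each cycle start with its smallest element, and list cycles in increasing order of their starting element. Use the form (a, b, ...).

(A, F, B, D, H, C, E, G)

Iterating σ from A gives A → F → B → D → H → C → E → G → A; that is the 8-cycle (A, F, B, D, H, C, E, G).
Repeating from the next unused element and collecting all non-trivial cycles gives (A, F, B, D, H, C, E, G).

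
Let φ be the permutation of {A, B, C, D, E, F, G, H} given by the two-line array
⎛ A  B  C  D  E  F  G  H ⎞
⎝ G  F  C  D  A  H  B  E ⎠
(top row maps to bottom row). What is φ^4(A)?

Tracing A → G → … returns to A after 6 steps, so A lies in a 6-cycle (A, G, B, F, H, E).
Stepping 4 places around the cycle: A → G → B → F → H.

H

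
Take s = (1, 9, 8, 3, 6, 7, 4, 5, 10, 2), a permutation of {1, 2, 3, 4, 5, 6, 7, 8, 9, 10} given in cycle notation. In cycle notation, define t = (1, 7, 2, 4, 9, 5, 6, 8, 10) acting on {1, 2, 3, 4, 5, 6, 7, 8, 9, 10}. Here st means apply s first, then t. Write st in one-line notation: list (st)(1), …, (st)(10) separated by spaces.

5 7 8 6 1 2 9 3 10 4

For each element, apply s then t: 1 → 9 → 5; 2 → 1 → 7; 3 → 6 → 8; 4 → 5 → 6; 5 → 10 → 1; 6 → 7 → 2; 7 → 4 → 9; 8 → 3 → 3; 9 → 8 → 10; 10 → 2 → 4.
Collecting the images, st = [5 7 8 6 1 2 9 3 10 4].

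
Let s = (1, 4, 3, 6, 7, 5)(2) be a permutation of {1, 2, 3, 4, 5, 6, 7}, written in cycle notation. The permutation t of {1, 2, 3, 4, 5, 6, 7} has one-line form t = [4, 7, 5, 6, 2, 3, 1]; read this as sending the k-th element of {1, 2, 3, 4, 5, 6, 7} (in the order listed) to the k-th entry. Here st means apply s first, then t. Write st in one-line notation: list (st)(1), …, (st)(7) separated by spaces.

(st)(x) = t(s(x)). Computing each image: t(s(1)) = t(4) = 6, t(s(2)) = t(2) = 7, t(s(3)) = t(6) = 3, t(s(4)) = t(3) = 5, t(s(5)) = t(1) = 4, t(s(6)) = t(7) = 1, t(s(7)) = t(5) = 2.
Hence st = [6 7 3 5 4 1 2].

6 7 3 5 4 1 2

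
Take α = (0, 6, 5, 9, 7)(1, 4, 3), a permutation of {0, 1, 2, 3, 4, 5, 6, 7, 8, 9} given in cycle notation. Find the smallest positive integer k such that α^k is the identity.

15

The cycle type of α is (5, 3, 1, 1).
The order is lcm(5, 3) = 15.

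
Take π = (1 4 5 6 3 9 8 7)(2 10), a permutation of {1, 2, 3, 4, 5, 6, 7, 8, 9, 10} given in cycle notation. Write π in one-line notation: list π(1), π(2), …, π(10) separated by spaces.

Reading each image from the cycles: 1↦4, 2↦10, 3↦9, 4↦5, 5↦6, 6↦3, 7↦1, 8↦7, 9↦8, 10↦2.
Listing these in domain order gives 4 10 9 5 6 3 1 7 8 2.

4 10 9 5 6 3 1 7 8 2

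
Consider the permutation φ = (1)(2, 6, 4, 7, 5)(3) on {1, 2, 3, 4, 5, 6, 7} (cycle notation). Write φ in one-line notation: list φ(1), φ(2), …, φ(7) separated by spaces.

Image by image: 1→1, 2→6, 3→3, 4→7, 5→2, 6→4, 7→5.
Listing these in domain order gives 1 6 3 7 2 4 5.

1 6 3 7 2 4 5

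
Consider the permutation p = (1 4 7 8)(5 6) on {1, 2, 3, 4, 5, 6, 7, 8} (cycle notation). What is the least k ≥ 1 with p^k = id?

The disjoint cycles have lengths 4, 2, 1, 1.
The order of p is the least common multiple of its cycle lengths: lcm(4, 2) = 4.

4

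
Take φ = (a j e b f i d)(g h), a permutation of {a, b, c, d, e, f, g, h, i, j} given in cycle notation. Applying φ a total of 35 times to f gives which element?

f lies in the 7-cycle (a j e b f i d).
Powers repeat with period 7 on this cycle, and 35 mod 7 = 0, so φ^35(f) = φ^0(f).
So φ^35(f) = f.

f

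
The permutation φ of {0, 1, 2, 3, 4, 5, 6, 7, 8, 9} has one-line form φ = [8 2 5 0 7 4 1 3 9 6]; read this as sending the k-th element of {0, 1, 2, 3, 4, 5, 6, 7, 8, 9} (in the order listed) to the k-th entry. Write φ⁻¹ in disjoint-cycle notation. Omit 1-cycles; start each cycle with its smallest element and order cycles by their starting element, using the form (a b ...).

(0 3 7 4 5 2 1 6 9 8)

The cycle decomposition of φ is (0 8 9 6 1 2 5 4 7 3).
The inverse reverses every cycle; in canonical form, φ⁻¹ = (0 3 7 4 5 2 1 6 9 8).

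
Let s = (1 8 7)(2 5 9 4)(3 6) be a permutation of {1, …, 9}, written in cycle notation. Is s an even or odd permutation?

The cycle lengths are 4, 3, 2.
A cycle is odd iff its length is even; s has 2 even-length cycles, so sgn(s) = (−1)^2 and s is even.

even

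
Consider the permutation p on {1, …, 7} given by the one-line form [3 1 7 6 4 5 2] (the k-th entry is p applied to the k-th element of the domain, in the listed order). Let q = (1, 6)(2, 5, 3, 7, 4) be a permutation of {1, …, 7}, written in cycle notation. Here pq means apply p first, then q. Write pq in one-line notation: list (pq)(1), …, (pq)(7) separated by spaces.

7 6 4 1 2 3 5

For each element, apply p then q: 1 → 3 → 7; 2 → 1 → 6; 3 → 7 → 4; 4 → 6 → 1; 5 → 4 → 2; 6 → 5 → 3; 7 → 2 → 5.
So pq in one-line form is 7 6 4 1 2 3 5.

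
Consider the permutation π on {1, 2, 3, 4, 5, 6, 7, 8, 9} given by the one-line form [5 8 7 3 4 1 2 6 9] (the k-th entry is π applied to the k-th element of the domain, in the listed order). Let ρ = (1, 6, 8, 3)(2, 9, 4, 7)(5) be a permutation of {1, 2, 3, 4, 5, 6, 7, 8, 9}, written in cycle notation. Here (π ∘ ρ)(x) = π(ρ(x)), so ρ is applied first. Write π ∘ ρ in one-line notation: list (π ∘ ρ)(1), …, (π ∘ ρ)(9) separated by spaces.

(π ∘ ρ)(x) = π(ρ(x)). Computing each image: π(ρ(1)) = π(6) = 1, π(ρ(2)) = π(9) = 9, π(ρ(3)) = π(1) = 5, π(ρ(4)) = π(7) = 2, π(ρ(5)) = π(5) = 4, π(ρ(6)) = π(8) = 6, π(ρ(7)) = π(2) = 8, π(ρ(8)) = π(3) = 7, π(ρ(9)) = π(4) = 3.
Hence π ∘ ρ = [1 9 5 2 4 6 8 7 3].

1 9 5 2 4 6 8 7 3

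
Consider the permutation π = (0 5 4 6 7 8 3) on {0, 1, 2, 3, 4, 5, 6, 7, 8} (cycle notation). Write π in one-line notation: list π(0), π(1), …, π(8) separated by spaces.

Each element maps to the next entry in its cycle (wrapping to the front): 0→5, 1→1, 2→2, 3→0, 4→6, 5→4, 6→7, 7→8, 8→3.
So the one-line form is 5 1 2 0 6 4 7 8 3.

5 1 2 0 6 4 7 8 3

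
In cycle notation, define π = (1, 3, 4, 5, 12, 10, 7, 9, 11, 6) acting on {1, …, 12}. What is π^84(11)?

4

11 lies in the 10-cycle (1, 3, 4, 5, 12, 10, 7, 9, 11, 6).
Since the cycle has length 10, π^84 acts on it the same as π^4 (84 mod 10 = 4).
Stepping 4 places around the cycle: 11 → 6 → 1 → 3 → 4.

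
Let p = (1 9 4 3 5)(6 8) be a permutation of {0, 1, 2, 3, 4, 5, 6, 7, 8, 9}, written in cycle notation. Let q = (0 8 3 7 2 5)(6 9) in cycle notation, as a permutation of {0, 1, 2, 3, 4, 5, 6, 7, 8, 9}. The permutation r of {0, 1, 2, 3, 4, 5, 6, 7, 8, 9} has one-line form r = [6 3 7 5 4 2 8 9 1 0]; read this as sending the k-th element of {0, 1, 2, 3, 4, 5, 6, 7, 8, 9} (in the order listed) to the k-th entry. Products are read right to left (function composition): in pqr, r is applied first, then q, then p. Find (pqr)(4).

Chase 4: r(4) = 4; q(4) = 4; p(4) = 3. Hence (pqr)(4) = 3.

3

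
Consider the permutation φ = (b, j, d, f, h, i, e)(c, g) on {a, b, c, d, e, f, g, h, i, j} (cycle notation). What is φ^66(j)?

j lies in the 7-cycle (b, j, d, f, h, i, e).
Powers repeat with period 7 on this cycle, and 66 mod 7 = 3, so φ^66(j) = φ^3(j).
Advancing 3 steps from j: j → d → f → h.

h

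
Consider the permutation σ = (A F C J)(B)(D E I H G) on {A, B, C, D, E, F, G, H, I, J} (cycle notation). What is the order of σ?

The cycle type of σ is (5, 4, 1).
Since disjoint cycles commute, ord(σ) = lcm(5, 4) = 20.

20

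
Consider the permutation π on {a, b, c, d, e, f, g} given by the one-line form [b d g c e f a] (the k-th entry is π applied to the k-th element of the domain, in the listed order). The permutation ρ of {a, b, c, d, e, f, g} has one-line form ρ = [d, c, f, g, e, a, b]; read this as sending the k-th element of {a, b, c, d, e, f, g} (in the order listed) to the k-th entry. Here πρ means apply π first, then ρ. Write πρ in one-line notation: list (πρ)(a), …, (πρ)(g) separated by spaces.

Chase each element through π then ρ: a → b → c; b → d → g; c → g → b; d → c → f; e → e → e; f → f → a; g → a → d.
So πρ in one-line form is c g b f e a d.

c g b f e a d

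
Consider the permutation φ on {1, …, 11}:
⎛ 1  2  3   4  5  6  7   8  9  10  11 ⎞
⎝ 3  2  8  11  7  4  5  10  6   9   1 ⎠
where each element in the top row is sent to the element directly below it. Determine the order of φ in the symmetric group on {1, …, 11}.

8

Decomposing into disjoint cycles gives cycle lengths 8, 2, 1.
Since disjoint cycles commute, ord(φ) = lcm(8, 2) = 8.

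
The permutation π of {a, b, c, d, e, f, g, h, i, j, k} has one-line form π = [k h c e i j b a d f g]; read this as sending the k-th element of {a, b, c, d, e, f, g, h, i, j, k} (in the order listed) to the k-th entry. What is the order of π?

30

The disjoint-cycle form of π has cycle lengths 5, 3, 2, 1.
The order is lcm(5, 3, 2) = 30.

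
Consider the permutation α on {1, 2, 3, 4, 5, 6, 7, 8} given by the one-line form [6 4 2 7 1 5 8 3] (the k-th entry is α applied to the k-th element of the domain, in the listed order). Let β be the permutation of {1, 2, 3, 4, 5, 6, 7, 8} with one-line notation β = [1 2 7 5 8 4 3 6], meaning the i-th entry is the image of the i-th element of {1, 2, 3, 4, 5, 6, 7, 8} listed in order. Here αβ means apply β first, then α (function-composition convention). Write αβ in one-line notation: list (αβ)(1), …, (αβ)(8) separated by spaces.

(αβ)(x) = α(β(x)). Computing each image: α(β(1)) = α(1) = 6, α(β(2)) = α(2) = 4, α(β(3)) = α(7) = 8, α(β(4)) = α(5) = 1, α(β(5)) = α(8) = 3, α(β(6)) = α(4) = 7, α(β(7)) = α(3) = 2, α(β(8)) = α(6) = 5.
Hence αβ = [6 4 8 1 3 7 2 5].

6 4 8 1 3 7 2 5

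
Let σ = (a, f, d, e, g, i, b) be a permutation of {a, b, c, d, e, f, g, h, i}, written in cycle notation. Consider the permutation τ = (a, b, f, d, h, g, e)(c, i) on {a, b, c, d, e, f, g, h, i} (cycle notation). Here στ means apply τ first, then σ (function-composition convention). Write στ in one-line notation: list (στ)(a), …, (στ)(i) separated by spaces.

For each element, apply τ then σ: a → b → a; b → f → d; c → i → b; d → h → h; e → a → f; f → d → e; g → e → g; h → g → i; i → c → c.
Collecting the images, στ = [a d b h f e g i c].

a d b h f e g i c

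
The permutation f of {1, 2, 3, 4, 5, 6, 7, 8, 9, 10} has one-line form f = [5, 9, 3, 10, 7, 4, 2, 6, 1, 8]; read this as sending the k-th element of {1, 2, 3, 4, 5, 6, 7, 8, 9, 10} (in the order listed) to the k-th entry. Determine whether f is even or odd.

odd

In disjoint-cycle form the cycle lengths are 5, 4, 1.
A cycle is odd iff its length is even; f has 1 even-length cycle, so sgn(f) = (−1)^1 and f is odd.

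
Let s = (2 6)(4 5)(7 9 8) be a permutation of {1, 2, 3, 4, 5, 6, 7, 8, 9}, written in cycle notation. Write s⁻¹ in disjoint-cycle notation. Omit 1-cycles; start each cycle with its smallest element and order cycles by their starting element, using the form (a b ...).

If s sends a → b within a cycle, s⁻¹ sends b → a; equivalently, reverse each cycle.
Reversing each cycle of s and rotating so the smallest element leads gives (2 6)(4 5)(7 8 9).

(2 6)(4 5)(7 8 9)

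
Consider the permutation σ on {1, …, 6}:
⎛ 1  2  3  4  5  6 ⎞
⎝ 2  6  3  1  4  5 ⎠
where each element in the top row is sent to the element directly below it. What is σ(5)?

4

The entry below 5 in the array is 4, so σ(5) = 4.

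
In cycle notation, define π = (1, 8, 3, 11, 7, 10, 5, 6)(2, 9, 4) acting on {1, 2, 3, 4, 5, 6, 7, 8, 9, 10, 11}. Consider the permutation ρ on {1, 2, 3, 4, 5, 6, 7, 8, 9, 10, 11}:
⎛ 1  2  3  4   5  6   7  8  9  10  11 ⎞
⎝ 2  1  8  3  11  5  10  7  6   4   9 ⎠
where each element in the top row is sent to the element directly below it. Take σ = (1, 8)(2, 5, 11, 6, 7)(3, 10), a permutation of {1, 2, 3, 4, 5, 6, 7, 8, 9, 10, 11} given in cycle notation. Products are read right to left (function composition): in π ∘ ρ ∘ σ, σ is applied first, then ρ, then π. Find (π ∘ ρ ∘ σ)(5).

(π ∘ ρ ∘ σ)(5) = π(ρ(σ(5))). σ(5) = 11, then ρ(11) = 9, then π(9) = 4, so the result is 4.

4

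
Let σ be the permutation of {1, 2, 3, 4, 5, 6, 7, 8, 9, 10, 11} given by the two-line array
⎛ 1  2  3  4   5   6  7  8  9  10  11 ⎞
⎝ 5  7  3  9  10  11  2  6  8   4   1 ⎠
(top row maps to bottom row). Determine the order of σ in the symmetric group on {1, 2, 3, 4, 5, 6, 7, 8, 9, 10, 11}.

8

Writing σ as disjoint cycles, the cycle lengths are 8, 2, 1.
The order of σ is the least common multiple of its cycle lengths: lcm(8, 2) = 8.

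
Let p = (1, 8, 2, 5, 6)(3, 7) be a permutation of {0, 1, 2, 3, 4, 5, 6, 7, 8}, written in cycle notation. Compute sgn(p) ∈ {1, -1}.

The cycle lengths are 5, 2, 1, 1.
A cycle of length ℓ contributes ℓ−1 transpositions, so p is a product of 4 + 1 = 5 transpositions — odd.

-1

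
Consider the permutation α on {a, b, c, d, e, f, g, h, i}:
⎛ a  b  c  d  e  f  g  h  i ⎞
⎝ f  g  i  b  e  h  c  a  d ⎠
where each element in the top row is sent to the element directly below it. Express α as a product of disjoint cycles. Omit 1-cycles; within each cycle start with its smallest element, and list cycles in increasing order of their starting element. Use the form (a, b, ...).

(a, f, h)(b, g, c, i, d)

From a: a → f → h → a, closing the cycle (a, f, h).
Continuing from each remaining unvisited element yields (a, f, h)(b, g, c, i, d).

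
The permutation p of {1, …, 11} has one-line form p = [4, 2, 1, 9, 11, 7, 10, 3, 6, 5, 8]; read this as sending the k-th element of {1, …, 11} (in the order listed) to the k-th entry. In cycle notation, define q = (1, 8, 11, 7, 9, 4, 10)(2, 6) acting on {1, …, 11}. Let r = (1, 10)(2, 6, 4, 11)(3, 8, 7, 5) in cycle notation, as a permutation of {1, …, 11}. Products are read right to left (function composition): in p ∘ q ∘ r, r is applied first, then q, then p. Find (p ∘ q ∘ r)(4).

(p ∘ q ∘ r)(4) = p(q(r(4))). r(4) = 11, then q(11) = 7, then p(7) = 10, so the result is 10.

10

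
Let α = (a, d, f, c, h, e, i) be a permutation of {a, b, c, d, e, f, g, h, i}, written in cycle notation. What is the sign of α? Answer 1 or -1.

The cycle lengths are 7, 1, 1.
A cycle of length ℓ contributes ℓ−1 transpositions, so α is a product of 6 transpositions — even.

1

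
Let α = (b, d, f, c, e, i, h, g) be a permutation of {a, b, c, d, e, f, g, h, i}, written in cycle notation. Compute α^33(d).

f

d lies in the 8-cycle (b, d, f, c, e, i, h, g).
On an 8-cycle, α^8 is the identity, so α^33 = α^1 there (33 ≡ 1 mod 8).
Stepping 1 place around the cycle: d → f.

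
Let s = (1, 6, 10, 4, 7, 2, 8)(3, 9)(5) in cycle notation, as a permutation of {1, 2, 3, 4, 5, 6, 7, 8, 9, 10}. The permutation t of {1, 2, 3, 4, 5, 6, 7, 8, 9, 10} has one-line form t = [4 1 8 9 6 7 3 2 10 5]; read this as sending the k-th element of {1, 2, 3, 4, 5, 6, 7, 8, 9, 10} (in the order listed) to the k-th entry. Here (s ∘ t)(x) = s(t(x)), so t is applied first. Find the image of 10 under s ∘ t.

5

(s ∘ t)(10) = s(t(10)). t(10) = 5, then s(5) = 5. So (s ∘ t)(10) = 5.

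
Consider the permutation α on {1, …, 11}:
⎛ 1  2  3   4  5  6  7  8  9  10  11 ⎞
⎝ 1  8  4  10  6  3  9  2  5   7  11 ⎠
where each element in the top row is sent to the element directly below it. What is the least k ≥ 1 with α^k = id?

Decomposing into disjoint cycles gives cycle lengths 7, 2, 1, 1.
The order of α is the least common multiple of its cycle lengths: lcm(7, 2) = 14.

14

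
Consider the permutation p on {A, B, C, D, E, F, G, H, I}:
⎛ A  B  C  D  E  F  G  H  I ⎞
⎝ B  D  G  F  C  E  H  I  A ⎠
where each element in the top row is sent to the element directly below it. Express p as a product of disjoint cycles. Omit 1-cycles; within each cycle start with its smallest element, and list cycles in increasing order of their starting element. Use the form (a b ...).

(A B D F E C G H I)

Start at A and follow images: A → B → D → F → E → C → G → H → I → A, giving the cycle (A B D F E C G H I).
Repeating from the next unused element and collecting all non-trivial cycles gives (A B D F E C G H I).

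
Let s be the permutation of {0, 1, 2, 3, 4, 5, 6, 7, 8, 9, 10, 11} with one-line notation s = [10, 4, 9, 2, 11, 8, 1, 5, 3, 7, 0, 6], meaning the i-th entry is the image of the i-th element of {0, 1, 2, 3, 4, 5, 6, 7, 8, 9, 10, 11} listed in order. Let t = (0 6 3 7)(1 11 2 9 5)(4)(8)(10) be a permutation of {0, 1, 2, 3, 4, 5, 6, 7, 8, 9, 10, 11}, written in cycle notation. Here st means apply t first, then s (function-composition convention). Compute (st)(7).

10

t(7) = 0, then s(0) = 10; composing gives (st)(7) = 10.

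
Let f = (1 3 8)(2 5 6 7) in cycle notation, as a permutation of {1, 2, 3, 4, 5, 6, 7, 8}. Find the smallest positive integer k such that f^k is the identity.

The disjoint cycles have lengths 4, 3, 1.
The order of f is the least common multiple of its cycle lengths: lcm(4, 3) = 12.

12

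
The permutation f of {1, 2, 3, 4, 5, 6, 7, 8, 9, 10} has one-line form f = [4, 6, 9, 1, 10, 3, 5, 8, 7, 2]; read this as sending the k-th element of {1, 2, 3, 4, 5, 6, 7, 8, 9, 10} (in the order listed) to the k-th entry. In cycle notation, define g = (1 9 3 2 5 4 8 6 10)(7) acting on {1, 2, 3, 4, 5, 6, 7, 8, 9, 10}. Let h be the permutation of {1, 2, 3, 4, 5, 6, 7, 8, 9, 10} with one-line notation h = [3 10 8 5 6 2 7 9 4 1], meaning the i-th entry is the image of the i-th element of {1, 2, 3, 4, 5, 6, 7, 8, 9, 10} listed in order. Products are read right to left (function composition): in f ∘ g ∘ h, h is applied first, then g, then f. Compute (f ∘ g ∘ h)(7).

5

Chase 7: h(7) = 7; g(7) = 7; f(7) = 5. Hence (f ∘ g ∘ h)(7) = 5.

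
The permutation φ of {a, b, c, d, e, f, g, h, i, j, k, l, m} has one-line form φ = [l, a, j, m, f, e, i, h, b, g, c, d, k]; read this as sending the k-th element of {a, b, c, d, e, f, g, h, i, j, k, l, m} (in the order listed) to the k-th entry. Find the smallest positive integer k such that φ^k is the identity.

10

The disjoint-cycle form of φ has cycle lengths 10, 2, 1.
The order of φ is the least common multiple of its cycle lengths: lcm(10, 2) = 10.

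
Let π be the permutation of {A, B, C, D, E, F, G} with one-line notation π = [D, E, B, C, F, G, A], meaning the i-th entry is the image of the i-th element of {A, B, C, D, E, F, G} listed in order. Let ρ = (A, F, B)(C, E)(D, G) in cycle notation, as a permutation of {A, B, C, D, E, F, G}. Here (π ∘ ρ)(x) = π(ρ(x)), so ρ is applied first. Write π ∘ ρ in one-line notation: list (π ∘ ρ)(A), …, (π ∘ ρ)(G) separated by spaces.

For each element, apply ρ then π: A → F → G; B → A → D; C → E → F; D → G → A; E → C → B; F → B → E; G → D → C.
So π ∘ ρ in one-line form is G D F A B E C.

G D F A B E C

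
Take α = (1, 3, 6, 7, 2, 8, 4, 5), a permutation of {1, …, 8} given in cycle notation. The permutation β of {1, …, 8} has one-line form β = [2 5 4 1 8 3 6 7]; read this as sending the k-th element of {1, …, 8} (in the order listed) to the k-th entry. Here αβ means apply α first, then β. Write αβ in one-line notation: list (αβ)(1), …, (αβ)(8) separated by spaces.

For each element, apply α then β: 1 → 3 → 4; 2 → 8 → 7; 3 → 6 → 3; 4 → 5 → 8; 5 → 1 → 2; 6 → 7 → 6; 7 → 2 → 5; 8 → 4 → 1.
Collecting the images, αβ = [4 7 3 8 2 6 5 1].

4 7 3 8 2 6 5 1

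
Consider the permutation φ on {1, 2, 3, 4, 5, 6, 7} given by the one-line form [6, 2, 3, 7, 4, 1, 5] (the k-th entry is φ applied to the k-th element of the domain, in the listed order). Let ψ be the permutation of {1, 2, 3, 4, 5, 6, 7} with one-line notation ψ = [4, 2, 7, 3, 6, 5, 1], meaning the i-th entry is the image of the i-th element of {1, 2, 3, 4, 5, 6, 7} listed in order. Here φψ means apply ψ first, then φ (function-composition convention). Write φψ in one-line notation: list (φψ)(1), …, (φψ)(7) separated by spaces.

7 2 5 3 1 4 6

For each element, apply ψ then φ: 1 → 4 → 7; 2 → 2 → 2; 3 → 7 → 5; 4 → 3 → 3; 5 → 6 → 1; 6 → 5 → 4; 7 → 1 → 6.
So φψ in one-line form is 7 2 5 3 1 4 6.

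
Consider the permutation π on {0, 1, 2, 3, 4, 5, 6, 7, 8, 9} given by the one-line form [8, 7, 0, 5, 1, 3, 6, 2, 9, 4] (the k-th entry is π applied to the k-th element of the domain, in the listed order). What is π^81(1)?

Tracing 1 → 7 → … returns to 1 after 7 steps, so 1 lies in a 7-cycle (0 8 9 4 1 7 2).
Powers repeat with period 7 on this cycle, and 81 mod 7 = 4, so π^81(1) = π^4(1).
Advancing 4 steps from 1: 1 → 7 → 2 → 0 → 8.

8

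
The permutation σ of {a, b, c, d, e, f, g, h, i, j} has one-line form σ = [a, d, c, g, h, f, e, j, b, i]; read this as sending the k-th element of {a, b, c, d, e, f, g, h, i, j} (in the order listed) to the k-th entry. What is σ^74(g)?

Tracing g → e → … returns to g after 7 steps, so g lies in a 7-cycle (b d g e h j i).
Since the cycle has length 7, σ^74 acts on it the same as σ^4 (74 mod 7 = 4).
Stepping 4 places around the cycle: g → e → h → j → i.

i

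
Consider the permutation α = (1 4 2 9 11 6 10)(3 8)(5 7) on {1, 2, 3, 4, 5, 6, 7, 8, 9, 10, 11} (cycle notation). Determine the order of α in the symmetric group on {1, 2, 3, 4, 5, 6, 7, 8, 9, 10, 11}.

14

The disjoint cycles have lengths 7, 2, 2.
The order is lcm(7, 2, 2) = 14.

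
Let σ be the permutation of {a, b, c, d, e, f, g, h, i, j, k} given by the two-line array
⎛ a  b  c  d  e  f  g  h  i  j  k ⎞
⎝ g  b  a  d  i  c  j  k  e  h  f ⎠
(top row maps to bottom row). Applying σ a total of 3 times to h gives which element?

c

Tracing h → k → … returns to h after 7 steps, so h lies in a 7-cycle (a g j h k f c).
Advancing 3 steps from h: h → k → f → c.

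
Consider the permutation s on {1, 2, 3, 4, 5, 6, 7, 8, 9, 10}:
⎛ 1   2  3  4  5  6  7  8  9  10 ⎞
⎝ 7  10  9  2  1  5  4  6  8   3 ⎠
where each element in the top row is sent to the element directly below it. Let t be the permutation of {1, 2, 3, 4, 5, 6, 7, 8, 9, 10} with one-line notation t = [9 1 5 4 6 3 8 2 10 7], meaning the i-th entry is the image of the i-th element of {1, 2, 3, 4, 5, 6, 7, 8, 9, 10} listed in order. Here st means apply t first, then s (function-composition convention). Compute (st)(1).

t(1) = 9, then s(9) = 8; composing gives (st)(1) = 8.

8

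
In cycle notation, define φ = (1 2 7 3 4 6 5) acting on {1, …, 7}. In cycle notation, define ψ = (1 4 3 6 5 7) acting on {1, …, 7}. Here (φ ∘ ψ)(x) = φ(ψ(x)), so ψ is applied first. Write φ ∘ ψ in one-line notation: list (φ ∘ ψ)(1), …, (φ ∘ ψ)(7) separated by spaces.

6 7 5 4 3 1 2

For each element, apply ψ then φ: 1 → 4 → 6; 2 → 2 → 7; 3 → 6 → 5; 4 → 3 → 4; 5 → 7 → 3; 6 → 5 → 1; 7 → 1 → 2.
Collecting the images, φ ∘ ψ = [6 7 5 4 3 1 2].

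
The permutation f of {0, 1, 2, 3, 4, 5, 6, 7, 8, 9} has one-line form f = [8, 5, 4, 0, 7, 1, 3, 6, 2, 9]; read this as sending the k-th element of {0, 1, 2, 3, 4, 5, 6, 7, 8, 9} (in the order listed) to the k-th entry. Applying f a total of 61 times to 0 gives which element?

6

Tracing 0 → 8 → … returns to 0 after 7 steps, so 0 lies in a 7-cycle (0 8 2 4 7 6 3).
On a 7-cycle, f^7 is the identity, so f^61 = f^5 there (61 ≡ 5 mod 7).
Advancing 5 steps from 0: 0 → 8 → 2 → 4 → 7 → 6.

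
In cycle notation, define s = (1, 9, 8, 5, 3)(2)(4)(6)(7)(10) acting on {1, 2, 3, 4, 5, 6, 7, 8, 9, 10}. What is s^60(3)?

3 lies in the 5-cycle (1, 9, 8, 5, 3).
Powers repeat with period 5 on this cycle, and 60 mod 5 = 0, so s^60(3) = s^0(3).
So s^60(3) = 3.

3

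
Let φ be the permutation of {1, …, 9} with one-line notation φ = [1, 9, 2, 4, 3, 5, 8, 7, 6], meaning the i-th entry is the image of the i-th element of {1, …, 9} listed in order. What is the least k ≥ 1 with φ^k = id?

Writing φ as disjoint cycles, the cycle lengths are 5, 2, 1, 1.
The order is lcm(5, 2) = 10.

10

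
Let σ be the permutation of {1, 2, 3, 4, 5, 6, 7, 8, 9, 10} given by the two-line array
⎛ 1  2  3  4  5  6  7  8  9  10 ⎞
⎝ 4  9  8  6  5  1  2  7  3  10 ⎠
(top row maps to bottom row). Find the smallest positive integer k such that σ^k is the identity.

The disjoint-cycle form of σ has cycle lengths 5, 3, 1, 1.
Since disjoint cycles commute, ord(σ) = lcm(5, 3) = 15.

15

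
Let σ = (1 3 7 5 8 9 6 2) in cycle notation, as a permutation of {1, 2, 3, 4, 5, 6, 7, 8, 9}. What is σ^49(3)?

3 lies in the 8-cycle (1 3 7 5 8 9 6 2).
On an 8-cycle, σ^8 is the identity, so σ^49 = σ^1 there (49 ≡ 1 mod 8).
Advancing 1 step from 3: 3 → 7.

7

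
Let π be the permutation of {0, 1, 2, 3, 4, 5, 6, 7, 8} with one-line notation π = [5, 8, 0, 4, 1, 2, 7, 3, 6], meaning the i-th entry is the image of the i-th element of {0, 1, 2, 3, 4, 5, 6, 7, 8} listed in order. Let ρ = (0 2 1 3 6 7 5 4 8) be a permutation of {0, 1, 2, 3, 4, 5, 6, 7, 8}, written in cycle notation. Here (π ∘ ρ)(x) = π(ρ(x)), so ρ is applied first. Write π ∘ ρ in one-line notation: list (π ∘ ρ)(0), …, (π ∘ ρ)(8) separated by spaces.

0 4 8 7 6 1 3 2 5

For each element, apply ρ then π: 0 → 2 → 0; 1 → 3 → 4; 2 → 1 → 8; 3 → 6 → 7; 4 → 8 → 6; 5 → 4 → 1; 6 → 7 → 3; 7 → 5 → 2; 8 → 0 → 5.
So π ∘ ρ in one-line form is 0 4 8 7 6 1 3 2 5.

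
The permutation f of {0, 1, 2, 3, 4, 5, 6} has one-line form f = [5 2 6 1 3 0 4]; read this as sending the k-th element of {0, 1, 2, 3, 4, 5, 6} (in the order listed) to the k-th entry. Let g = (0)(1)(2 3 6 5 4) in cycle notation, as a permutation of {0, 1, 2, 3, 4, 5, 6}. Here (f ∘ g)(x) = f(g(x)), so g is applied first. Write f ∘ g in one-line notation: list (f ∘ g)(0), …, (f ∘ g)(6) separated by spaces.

5 2 1 4 6 3 0

(f ∘ g)(x) = f(g(x)). Computing each image: f(g(0)) = f(0) = 5, f(g(1)) = f(1) = 2, f(g(2)) = f(3) = 1, f(g(3)) = f(6) = 4, f(g(4)) = f(2) = 6, f(g(5)) = f(4) = 3, f(g(6)) = f(5) = 0.
Hence f ∘ g = [5 2 1 4 6 3 0].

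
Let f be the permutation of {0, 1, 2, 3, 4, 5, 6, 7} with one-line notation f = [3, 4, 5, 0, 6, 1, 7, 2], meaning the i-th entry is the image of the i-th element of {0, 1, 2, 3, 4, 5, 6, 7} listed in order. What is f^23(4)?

Tracing 4 → 6 → … returns to 4 after 6 steps, so 4 lies in a 6-cycle (1 4 6 7 2 5).
On a 6-cycle, f^6 is the identity, so f^23 = f^5 there (23 ≡ 5 mod 6).
Stepping 5 places around the cycle: 4 → 6 → 7 → 2 → 5 → 1.

1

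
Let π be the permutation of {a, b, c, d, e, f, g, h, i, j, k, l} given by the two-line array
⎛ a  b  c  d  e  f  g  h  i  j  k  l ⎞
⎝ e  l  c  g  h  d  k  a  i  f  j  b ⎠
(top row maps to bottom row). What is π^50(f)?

Tracing f → d → … returns to f after 5 steps, so f lies in a 5-cycle (d, g, k, j, f).
Since the cycle has length 5, π^50 acts on it the same as π^0 (50 mod 5 = 0).
So π^50(f) = f.

f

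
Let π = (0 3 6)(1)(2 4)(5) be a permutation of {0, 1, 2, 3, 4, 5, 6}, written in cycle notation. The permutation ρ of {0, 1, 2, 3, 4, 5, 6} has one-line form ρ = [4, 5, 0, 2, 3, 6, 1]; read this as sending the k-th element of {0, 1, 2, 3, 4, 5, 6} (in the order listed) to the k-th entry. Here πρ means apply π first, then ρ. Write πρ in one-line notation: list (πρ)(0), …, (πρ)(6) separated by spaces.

(πρ)(x) = ρ(π(x)). Computing each image: ρ(π(0)) = ρ(3) = 2, ρ(π(1)) = ρ(1) = 5, ρ(π(2)) = ρ(4) = 3, ρ(π(3)) = ρ(6) = 1, ρ(π(4)) = ρ(2) = 0, ρ(π(5)) = ρ(5) = 6, ρ(π(6)) = ρ(0) = 4.
Hence πρ = [2 5 3 1 0 6 4].

2 5 3 1 0 6 4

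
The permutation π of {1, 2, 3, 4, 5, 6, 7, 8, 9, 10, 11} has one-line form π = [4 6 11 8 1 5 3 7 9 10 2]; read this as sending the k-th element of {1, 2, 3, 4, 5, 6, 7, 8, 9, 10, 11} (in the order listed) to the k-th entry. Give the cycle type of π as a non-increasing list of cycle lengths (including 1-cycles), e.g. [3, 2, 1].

[9, 1, 1]

The disjoint cycles are (1 4 8 7 3 11 2 6 5)(9)(10), with lengths 9, 1, 1 in non-increasing order.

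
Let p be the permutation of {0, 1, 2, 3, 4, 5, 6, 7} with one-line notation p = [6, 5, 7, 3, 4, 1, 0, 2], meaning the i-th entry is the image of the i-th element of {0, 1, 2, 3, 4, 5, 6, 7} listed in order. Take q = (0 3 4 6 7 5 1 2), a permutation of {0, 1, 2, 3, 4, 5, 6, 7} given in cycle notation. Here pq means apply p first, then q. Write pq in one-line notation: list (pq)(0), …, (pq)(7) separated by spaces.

(pq)(x) = q(p(x)). Computing each image: q(p(0)) = q(6) = 7, q(p(1)) = q(5) = 1, q(p(2)) = q(7) = 5, q(p(3)) = q(3) = 4, q(p(4)) = q(4) = 6, q(p(5)) = q(1) = 2, q(p(6)) = q(0) = 3, q(p(7)) = q(2) = 0.
Hence pq = [7 1 5 4 6 2 3 0].

7 1 5 4 6 2 3 0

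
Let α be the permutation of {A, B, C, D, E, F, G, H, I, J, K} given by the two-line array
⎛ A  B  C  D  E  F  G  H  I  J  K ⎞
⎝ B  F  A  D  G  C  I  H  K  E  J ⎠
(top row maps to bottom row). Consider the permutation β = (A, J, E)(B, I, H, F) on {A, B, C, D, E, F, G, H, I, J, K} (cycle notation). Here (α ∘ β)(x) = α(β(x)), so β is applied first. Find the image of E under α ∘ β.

(α ∘ β)(E) = α(β(E)). β(E) = A, then α(A) = B. So (α ∘ β)(E) = B.

B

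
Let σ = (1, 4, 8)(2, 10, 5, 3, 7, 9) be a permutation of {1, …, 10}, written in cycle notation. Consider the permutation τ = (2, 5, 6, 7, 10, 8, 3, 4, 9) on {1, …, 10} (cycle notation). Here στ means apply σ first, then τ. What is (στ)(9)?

5

First apply σ: σ(9) = 2, then τ(2) = 5. Thus (στ)(9) = 5.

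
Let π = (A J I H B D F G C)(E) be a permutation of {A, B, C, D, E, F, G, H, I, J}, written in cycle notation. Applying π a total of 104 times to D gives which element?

D lies in the 9-cycle (A J I H B D F G C).
On a 9-cycle, π^9 is the identity, so π^104 = π^5 there (104 ≡ 5 mod 9).
Stepping 5 places around the cycle: D → F → G → C → A → J.

J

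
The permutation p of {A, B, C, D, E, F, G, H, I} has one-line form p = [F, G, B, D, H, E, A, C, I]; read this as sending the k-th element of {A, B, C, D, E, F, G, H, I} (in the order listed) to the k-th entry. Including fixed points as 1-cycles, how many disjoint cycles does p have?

The cycle decomposition is (A, F, E, H, C, B, G)(D)(I), which has 3 cycles (counting 1-cycles).

3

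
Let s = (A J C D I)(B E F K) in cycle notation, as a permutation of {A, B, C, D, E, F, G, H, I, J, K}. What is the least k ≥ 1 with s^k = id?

The disjoint cycles have lengths 5, 4, 1, 1.
Since disjoint cycles commute, ord(s) = lcm(5, 4) = 20.

20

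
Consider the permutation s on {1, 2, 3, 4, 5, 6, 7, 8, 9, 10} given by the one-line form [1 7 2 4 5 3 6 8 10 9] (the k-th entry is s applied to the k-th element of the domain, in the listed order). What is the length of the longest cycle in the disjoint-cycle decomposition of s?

Decomposing into disjoint cycles gives (2 7 6 3)(9 10); the longest has length 4.

4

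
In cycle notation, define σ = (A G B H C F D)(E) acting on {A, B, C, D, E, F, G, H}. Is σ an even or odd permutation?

even

The cycle lengths are 7, 1.
A cycle is odd iff its length is even; σ has 0 even-length cycles, so sgn(σ) = (−1)^0 and σ is even.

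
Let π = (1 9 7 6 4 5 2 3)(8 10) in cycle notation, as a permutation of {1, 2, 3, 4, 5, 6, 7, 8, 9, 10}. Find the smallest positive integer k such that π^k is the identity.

The disjoint cycles have lengths 8, 2.
Since disjoint cycles commute, ord(π) = lcm(8, 2) = 8.

8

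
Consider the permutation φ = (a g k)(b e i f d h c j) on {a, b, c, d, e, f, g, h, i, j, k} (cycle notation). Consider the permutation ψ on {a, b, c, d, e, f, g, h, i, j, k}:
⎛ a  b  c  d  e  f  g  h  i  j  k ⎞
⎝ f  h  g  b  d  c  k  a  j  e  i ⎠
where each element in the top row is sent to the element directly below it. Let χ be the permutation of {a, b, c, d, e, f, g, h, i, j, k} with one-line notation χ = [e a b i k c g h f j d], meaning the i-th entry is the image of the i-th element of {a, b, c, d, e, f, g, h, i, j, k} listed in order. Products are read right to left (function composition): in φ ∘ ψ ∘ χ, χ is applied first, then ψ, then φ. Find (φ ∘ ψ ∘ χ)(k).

e

Chase k: χ(k) = d; ψ(d) = b; φ(b) = e. Hence (φ ∘ ψ ∘ χ)(k) = e.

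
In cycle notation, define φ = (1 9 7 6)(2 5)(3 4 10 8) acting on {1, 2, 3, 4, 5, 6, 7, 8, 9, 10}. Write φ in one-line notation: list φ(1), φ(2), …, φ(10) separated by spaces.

9 5 4 10 2 1 6 3 7 8

Reading each image from the cycles: 1↦9, 2↦5, 3↦4, 4↦10, 5↦2, 6↦1, 7↦6, 8↦3, 9↦7, 10↦8.
Listing these in domain order gives 9 5 4 10 2 1 6 3 7 8.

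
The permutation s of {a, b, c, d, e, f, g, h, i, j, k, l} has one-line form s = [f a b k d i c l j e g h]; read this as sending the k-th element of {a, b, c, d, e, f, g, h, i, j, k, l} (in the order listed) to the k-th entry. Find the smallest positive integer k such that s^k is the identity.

10

Writing s as disjoint cycles, the cycle lengths are 10, 2.
The order of s is the least common multiple of its cycle lengths: lcm(10, 2) = 10.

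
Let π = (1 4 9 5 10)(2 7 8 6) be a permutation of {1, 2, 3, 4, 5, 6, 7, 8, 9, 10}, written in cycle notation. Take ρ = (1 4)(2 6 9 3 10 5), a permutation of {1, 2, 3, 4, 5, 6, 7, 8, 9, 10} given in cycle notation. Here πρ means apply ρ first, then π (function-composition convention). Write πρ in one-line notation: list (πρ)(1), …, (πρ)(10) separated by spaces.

9 2 1 4 7 5 8 6 3 10

Chase each element through ρ then π: 1 → 4 → 9; 2 → 6 → 2; 3 → 10 → 1; 4 → 1 → 4; 5 → 2 → 7; 6 → 9 → 5; 7 → 7 → 8; 8 → 8 → 6; 9 → 3 → 3; 10 → 5 → 10.
Collecting the images, πρ = [9 2 1 4 7 5 8 6 3 10].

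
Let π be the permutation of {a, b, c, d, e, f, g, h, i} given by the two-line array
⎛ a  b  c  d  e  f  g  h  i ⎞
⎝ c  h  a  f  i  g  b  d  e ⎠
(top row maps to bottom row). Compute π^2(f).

Tracing f → g → … returns to f after 5 steps, so f lies in a 5-cycle (b, h, d, f, g).
Advancing 2 steps from f: f → g → b.

b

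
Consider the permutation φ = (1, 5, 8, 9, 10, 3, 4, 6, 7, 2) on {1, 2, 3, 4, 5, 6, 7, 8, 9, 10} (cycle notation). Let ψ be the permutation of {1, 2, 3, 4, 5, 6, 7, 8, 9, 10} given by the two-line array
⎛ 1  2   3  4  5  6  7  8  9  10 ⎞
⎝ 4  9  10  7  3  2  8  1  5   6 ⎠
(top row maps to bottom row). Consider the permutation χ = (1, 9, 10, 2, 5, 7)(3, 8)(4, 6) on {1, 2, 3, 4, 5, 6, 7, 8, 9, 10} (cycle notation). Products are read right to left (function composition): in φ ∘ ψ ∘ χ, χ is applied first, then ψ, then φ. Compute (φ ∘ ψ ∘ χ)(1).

Apply the permutations in order: χ(1) = 9, then ψ(9) = 5, then φ(5) = 8. So (φ ∘ ψ ∘ χ)(1) = 8.

8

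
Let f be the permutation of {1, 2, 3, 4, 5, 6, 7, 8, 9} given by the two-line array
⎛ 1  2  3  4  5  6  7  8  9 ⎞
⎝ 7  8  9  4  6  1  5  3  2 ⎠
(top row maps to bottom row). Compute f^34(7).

6

Tracing 7 → 5 → … returns to 7 after 4 steps, so 7 lies in a 4-cycle (1, 7, 5, 6).
Since the cycle has length 4, f^34 acts on it the same as f^2 (34 mod 4 = 2).
Stepping 2 places around the cycle: 7 → 5 → 6.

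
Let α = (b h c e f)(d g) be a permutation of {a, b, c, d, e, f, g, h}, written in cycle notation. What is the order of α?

The cycle type of α is (5, 2, 1).
The order of α is the least common multiple of its cycle lengths: lcm(5, 2) = 10.

10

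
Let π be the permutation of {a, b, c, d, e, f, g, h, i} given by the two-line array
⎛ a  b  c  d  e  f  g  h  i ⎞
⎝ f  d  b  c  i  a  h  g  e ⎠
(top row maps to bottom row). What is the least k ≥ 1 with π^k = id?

6

Writing π as disjoint cycles, the cycle lengths are 3, 2, 2, 2.
Since disjoint cycles commute, ord(π) = lcm(3, 2, 2, 2) = 6.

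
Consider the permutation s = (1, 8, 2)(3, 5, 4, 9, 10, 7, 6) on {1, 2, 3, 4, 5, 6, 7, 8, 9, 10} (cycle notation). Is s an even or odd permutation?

even

The cycle lengths are 7, 3.
A cycle is odd iff its length is even; s has 0 even-length cycles, so sgn(s) = (−1)^0 and s is even.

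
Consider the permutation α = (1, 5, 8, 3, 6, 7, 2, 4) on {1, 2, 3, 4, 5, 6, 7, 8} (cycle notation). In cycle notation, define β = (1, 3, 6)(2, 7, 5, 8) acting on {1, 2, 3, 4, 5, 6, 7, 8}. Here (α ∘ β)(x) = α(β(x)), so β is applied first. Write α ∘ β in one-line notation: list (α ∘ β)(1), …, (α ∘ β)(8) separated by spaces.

6 2 7 1 3 5 8 4

For each element, apply β then α: 1 → 3 → 6; 2 → 7 → 2; 3 → 6 → 7; 4 → 4 → 1; 5 → 8 → 3; 6 → 1 → 5; 7 → 5 → 8; 8 → 2 → 4.
So α ∘ β in one-line form is 6 2 7 1 3 5 8 4.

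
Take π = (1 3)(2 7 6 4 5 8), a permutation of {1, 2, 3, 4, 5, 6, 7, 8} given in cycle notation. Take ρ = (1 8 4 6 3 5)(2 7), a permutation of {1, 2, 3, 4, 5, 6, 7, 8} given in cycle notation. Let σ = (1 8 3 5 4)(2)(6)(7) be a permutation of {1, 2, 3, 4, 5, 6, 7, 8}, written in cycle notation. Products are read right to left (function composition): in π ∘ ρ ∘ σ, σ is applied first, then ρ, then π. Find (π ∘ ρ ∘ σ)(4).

2

Chase 4: σ(4) = 1; ρ(1) = 8; π(8) = 2. Hence (π ∘ ρ ∘ σ)(4) = 2.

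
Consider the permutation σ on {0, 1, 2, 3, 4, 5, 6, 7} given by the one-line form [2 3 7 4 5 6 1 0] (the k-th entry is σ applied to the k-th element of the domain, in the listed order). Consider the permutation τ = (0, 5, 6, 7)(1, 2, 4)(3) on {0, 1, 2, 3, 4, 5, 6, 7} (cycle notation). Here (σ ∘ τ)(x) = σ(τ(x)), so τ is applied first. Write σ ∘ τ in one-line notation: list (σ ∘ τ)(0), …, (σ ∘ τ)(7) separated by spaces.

6 7 5 4 3 1 0 2

Chase each element through τ then σ: 0 → 5 → 6; 1 → 2 → 7; 2 → 4 → 5; 3 → 3 → 4; 4 → 1 → 3; 5 → 6 → 1; 6 → 7 → 0; 7 → 0 → 2.
Collecting the images, σ ∘ τ = [6 7 5 4 3 1 0 2].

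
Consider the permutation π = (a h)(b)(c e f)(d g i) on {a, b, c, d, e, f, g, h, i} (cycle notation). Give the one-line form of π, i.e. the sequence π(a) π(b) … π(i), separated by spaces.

Each element maps to the next entry in its cycle (wrapping to the front): a→h, b→b, c→e, d→g, e→f, f→c, g→i, h→a, i→d.
So the one-line form is h b e g f c i a d.

h b e g f c i a d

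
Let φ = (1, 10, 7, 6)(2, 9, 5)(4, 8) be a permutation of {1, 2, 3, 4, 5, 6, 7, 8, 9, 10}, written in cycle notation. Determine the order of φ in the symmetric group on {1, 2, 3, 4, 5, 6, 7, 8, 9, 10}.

12

The disjoint cycles have lengths 4, 3, 2, 1.
The order of φ is the least common multiple of its cycle lengths: lcm(4, 3, 2) = 12.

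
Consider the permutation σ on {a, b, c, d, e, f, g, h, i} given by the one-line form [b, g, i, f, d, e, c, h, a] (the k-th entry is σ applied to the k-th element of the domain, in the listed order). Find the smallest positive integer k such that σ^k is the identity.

The disjoint-cycle form of σ has cycle lengths 5, 3, 1.
Since disjoint cycles commute, ord(σ) = lcm(5, 3) = 15.

15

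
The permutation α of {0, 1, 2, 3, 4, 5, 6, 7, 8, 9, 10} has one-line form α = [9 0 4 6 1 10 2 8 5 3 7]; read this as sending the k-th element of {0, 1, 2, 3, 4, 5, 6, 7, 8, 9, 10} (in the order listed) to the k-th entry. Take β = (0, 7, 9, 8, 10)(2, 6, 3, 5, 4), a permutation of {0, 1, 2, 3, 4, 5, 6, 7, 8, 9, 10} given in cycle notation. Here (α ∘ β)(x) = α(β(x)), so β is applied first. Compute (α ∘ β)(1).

0

First apply β: β(1) = 1, then α(1) = 0. Thus (α ∘ β)(1) = 0.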